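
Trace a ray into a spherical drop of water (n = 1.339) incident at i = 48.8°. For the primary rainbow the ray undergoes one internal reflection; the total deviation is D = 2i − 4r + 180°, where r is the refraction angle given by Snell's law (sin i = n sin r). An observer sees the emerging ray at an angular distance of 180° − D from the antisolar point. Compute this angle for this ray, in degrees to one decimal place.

39.2°

sin r = sin 48.8° / 1.339 = 0.7524/1.339 = 0.5619; r = 34.19°.
D = 2·48.8° − 4·34.19° + 180° = 97.60° − 136.76° + 180° = 140.84°.
Angle from antisolar point = 180° − D = 39.16°.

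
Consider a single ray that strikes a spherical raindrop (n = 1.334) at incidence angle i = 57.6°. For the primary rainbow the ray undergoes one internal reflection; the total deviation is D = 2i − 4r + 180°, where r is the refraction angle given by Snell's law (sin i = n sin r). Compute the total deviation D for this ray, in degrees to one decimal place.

sin r = sin 57.6° / 1.334 = 0.8443/1.334 = 0.6329; r = 39.27°.
D = 2·57.6° − 4·39.27° + 180° = 115.20° − 157.07° + 180° = 138.13°.

138.1°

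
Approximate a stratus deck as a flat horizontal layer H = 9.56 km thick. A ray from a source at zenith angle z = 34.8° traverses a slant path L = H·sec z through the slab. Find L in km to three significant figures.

sec z = 1/cos 34.8° = 1.2178.
L = 9.56 × 1.2178 = 11.642 km.

11.6 km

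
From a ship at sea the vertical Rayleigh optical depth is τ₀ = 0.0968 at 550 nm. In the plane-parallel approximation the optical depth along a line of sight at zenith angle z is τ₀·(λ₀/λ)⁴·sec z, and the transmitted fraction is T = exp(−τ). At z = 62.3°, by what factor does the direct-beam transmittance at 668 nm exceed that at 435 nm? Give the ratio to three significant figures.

Airmass: sec 62.3° = 2.1513.
τ(668 nm) = 0.0968 × (550/668)⁴ × 2.1513 = 0.0968 × 0.4596 × 2.1513 = 0.0957.
τ(435 nm) = 0.0968 × (550/435)⁴ × 2.1513 = 0.0968 × 2.5556 × 2.1513 = 0.5322.
T(668)/T(435) = exp(τ_B − τ_A) = exp(0.4365) = 1.5473.

1.55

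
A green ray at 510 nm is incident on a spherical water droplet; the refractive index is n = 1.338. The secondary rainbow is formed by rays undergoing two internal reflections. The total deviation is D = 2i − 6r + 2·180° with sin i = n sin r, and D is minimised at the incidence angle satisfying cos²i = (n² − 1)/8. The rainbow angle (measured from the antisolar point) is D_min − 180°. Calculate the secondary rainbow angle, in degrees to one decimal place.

52.2°

cos²i = (1.79024 − 1)/8 = 0.09878; i = arccos(0.31429) = 71.682°.
sin r = sin 71.682°/1.338 = 0.70951; r = 45.195°.
D_min = 2·71.682° − 6·45.195° + 360° = 232.193°.
Rainbow angle = D_min − 180° = 52.193°.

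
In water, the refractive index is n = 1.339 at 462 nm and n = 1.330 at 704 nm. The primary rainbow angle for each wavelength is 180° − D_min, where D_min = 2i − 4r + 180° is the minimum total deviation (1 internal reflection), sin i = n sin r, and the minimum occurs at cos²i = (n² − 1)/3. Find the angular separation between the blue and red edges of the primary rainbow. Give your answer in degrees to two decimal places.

1.30°

At 462 nm (n = 1.339): cos²i = 0.26431 → i = 59.062°, r = 39.834°, D_min = 138.786°, rainbow angle = 41.214°.
At 704 nm (n = 1.330): cos²i = 0.25630 → i = 59.585°, r = 40.422°, D_min = 137.484°, rainbow angle = 42.516°.
Angular width = |41.214° − 42.516°| = 1.303°.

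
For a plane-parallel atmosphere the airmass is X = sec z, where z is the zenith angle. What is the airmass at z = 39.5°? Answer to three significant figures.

1.30

X = sec z = 1/cos 39.5° = 1/0.7716 = 1.2960.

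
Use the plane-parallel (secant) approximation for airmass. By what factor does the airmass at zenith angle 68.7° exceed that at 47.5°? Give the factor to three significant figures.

1.86

X(68.7°)/X(47.5°) = sec 68.7° / sec 47.5° = cos 47.5° / cos 68.7° = 0.6756/0.3633 = 1.8598.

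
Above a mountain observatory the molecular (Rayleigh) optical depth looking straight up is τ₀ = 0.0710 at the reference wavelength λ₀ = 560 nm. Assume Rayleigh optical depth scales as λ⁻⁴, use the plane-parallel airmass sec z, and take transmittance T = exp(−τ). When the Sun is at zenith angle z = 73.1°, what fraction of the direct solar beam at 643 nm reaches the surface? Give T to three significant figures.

sec 73.1° = 3.4399.
τ = 0.0710 × (560/643)⁴ × 3.4399 = 0.0710 × 0.5753 × 3.4399 = 0.1405.
T = exp(−0.1405) = 0.8689.

0.869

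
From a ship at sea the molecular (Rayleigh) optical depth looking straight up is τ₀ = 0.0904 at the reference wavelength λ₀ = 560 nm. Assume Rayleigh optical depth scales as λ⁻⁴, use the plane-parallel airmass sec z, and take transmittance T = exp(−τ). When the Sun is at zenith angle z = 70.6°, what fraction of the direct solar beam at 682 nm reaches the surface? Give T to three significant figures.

0.884

sec 70.6° = 3.0106.
τ = 0.0904 × (560/682)⁴ × 3.0106 = 0.0904 × 0.4546 × 3.0106 = 0.1237.
T = exp(−0.1237) = 0.8836.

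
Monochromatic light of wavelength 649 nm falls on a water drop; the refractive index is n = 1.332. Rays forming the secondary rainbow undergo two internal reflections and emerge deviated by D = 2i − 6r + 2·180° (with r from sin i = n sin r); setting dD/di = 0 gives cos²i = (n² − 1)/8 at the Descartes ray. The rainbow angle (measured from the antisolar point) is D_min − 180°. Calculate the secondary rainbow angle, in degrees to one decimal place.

cos²i = (1.77422 − 1)/8 = 0.09678; i = arccos(0.31109) = 71.875°.
sin r = sin 71.875°/1.332 = 0.71350; r = 45.520°.
D_min = 2·71.875° − 6·45.520° + 360° = 230.628°.
Rainbow angle = D_min − 180° = 50.628°.

50.6°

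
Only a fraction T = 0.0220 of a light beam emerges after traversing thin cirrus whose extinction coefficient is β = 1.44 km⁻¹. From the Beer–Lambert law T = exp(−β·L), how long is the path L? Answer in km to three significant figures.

2.65 km

Beer–Lambert: T = exp(−βL) ⇒ L = −ln(T)/β = −ln(0.0220)/1.44 = 3.8167/1.44 = 2.65 km.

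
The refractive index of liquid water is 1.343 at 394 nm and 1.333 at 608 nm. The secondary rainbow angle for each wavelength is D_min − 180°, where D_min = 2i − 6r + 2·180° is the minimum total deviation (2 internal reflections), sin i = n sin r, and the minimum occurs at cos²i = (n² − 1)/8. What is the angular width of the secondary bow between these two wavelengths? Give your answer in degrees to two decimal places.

At 394 nm (n = 1.343): cos²i = 0.10046 → i = 71.522°, r = 44.928°, D_min = 233.478°, rainbow angle = 53.478°.
At 608 nm (n = 1.333): cos²i = 0.09711 → i = 71.843°, r = 45.466°, D_min = 230.891°, rainbow angle = 50.891°.
Angular width = |53.478° − 50.891°| = 2.587°.

2.59°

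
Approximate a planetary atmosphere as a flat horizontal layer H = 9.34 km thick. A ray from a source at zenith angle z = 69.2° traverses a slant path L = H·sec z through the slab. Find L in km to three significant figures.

sec z = 1/cos 69.2° = 2.8161.
L = 9.34 × 2.8161 = 26.302 km.

26.3 km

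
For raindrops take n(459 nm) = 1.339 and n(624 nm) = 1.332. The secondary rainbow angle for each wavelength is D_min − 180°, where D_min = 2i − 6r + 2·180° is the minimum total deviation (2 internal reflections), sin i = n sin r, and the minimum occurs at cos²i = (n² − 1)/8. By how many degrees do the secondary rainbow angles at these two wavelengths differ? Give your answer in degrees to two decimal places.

At 459 nm (n = 1.339): cos²i = 0.09912 → i = 71.650°, r = 45.141°, D_min = 232.451°, rainbow angle = 52.451°.
At 624 nm (n = 1.332): cos²i = 0.09678 → i = 71.875°, r = 45.520°, D_min = 230.628°, rainbow angle = 50.628°.
Angular width = |52.451° − 50.628°| = 1.823°.

1.82°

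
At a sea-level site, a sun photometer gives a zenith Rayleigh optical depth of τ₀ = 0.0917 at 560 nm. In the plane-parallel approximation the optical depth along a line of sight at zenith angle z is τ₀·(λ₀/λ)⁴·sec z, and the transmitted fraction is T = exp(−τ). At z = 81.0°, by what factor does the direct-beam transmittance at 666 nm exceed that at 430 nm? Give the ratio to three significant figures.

Airmass: sec 81.0° = 6.3925.
τ(666 nm) = 0.0917 × (560/666)⁴ × 6.3925 = 0.0917 × 0.4999 × 6.3925 = 0.2930.
τ(430 nm) = 0.0917 × (560/430)⁴ × 6.3925 = 0.0917 × 2.8766 × 6.3925 = 1.6862.
T(666)/T(430) = exp(τ_B − τ_A) = exp(1.3932) = 4.0277.

4.03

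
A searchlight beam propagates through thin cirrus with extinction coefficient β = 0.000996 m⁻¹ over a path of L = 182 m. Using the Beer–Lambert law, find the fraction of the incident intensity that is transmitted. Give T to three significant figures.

τ = β·L = 0.000996 × 182 = 0.1813.
T = exp(−0.1813) = 0.8342.

0.834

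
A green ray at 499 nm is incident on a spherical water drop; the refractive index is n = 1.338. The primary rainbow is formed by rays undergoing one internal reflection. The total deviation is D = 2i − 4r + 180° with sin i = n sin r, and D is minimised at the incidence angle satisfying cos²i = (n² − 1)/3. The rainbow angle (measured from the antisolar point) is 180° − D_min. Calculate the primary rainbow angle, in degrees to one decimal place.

41.4°

cos²i = (1.79024 − 1)/3 = 0.26341; i = arccos(0.51324) = 59.120°.
sin r = sin 59.120°/1.338 = 0.64144; r = 39.899°.
D_min = 2·59.120° − 4·39.899° + 180° = 138.643°.
Rainbow angle = 180° − D_min = 41.357°.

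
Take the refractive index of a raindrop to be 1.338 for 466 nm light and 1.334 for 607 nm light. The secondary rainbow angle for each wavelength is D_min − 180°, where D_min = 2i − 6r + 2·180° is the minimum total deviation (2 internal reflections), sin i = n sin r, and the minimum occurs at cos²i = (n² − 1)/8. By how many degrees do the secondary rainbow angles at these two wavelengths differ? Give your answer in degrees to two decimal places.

1.04°

At 466 nm (n = 1.338): cos²i = 0.09878 → i = 71.682°, r = 45.195°, D_min = 232.193°, rainbow angle = 52.193°.
At 607 nm (n = 1.334): cos²i = 0.09744 → i = 71.810°, r = 45.411°, D_min = 231.153°, rainbow angle = 51.153°.
Angular width = |52.193° − 51.153°| = 1.040°.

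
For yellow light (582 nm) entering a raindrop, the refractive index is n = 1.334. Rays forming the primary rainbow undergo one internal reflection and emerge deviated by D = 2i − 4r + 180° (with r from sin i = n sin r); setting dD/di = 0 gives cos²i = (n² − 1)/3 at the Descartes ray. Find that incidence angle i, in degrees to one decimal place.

59.4°

cos²i = (1.334² − 1)/3 = (1.77956 − 1)/3 = 0.25985.
cos i = 0.50976, so i = 59.352°.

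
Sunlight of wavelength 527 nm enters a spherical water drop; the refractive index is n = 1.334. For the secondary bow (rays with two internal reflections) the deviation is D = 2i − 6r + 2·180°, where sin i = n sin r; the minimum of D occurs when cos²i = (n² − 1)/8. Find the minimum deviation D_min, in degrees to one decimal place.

cos²i = (1.77956 − 1)/8 = 0.09744; i = arccos(0.31216) = 71.810°.
sin r = sin 71.810°/1.334 = 0.71217; r = 45.411°.
D_min = 2·71.810° − 6·45.411° + 360° = 231.153°.

231.2°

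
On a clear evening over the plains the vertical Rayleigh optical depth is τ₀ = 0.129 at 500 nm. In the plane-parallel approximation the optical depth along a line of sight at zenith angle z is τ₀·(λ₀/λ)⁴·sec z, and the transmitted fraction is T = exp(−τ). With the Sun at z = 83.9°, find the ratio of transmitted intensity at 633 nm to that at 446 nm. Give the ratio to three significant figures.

Airmass: sec 83.9° = 9.4105.
τ(633 nm) = 0.129 × (500/633)⁴ × 9.4105 = 0.129 × 0.3893 × 9.4105 = 0.4726.
τ(446 nm) = 0.129 × (500/446)⁴ × 9.4105 = 0.129 × 1.5796 × 9.4105 = 1.9175.
T(633)/T(446) = exp(τ_B − τ_A) = exp(1.4450) = 4.2417.

4.24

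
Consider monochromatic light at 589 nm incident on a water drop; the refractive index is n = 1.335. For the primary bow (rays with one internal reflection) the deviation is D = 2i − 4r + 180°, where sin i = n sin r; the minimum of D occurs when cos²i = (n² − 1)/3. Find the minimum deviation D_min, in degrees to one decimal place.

cos²i = (1.78222 − 1)/3 = 0.26074; i = arccos(0.51063) = 59.294°.
sin r = sin 59.294°/1.335 = 0.64405; r = 40.094°.
D_min = 2·59.294° − 4·40.094° + 180° = 138.212°.

138.2°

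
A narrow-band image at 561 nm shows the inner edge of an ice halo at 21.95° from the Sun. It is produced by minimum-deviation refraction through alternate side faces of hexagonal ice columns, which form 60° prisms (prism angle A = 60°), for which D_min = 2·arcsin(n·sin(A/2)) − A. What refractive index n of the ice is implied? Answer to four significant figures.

1.311

Rearranging: n = sin((D_min + A)/2) / sin(A/2).
(D_min + A)/2 = (21.95° + 60°)/2 = 40.975°.
n = sin 40.975° / sin 30° = 0.6557 / 0.5000 = 1.3115.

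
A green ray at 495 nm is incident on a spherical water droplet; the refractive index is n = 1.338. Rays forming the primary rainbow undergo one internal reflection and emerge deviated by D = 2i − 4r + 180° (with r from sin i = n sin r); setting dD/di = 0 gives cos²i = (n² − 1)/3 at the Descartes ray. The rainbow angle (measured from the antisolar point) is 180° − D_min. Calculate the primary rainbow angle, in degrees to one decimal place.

cos²i = (1.79024 − 1)/3 = 0.26341; i = arccos(0.51324) = 59.120°.
sin r = sin 59.120°/1.338 = 0.64144; r = 39.899°.
D_min = 2·59.120° − 4·39.899° + 180° = 138.643°.
Rainbow angle = 180° − D_min = 41.357°.

41.4°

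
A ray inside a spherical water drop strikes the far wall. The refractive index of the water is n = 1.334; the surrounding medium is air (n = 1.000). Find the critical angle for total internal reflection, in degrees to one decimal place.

sin θ_c = n_air / n = 1.000 / 1.334 = 0.7496.
θ_c = arcsin(0.7496) = 48.56°.

48.6°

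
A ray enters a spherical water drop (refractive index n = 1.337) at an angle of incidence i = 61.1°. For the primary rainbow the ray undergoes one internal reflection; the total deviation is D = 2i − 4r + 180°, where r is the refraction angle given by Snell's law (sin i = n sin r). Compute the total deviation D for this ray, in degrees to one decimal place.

138.6°

sin r = sin 61.1° / 1.337 = 0.8755/1.337 = 0.6548; r = 40.90°.
D = 2·61.1° − 4·40.90° + 180° = 122.20° − 163.62° + 180° = 138.58°.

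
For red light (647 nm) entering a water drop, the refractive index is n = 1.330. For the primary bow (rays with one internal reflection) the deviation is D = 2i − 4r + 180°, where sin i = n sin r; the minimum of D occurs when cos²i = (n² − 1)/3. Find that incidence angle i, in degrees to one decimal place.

59.6°

cos²i = (1.330² − 1)/3 = (1.76890 − 1)/3 = 0.25630.
cos i = 0.50626, so i = 59.585°.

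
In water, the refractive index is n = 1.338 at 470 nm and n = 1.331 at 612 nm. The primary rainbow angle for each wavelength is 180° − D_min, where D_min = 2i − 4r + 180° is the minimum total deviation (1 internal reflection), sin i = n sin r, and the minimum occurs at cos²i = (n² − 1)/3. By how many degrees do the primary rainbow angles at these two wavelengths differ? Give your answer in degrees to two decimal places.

1.01°

At 470 nm (n = 1.338): cos²i = 0.26341 → i = 59.120°, r = 39.899°, D_min = 138.643°, rainbow angle = 41.357°.
At 612 nm (n = 1.331): cos²i = 0.25719 → i = 59.527°, r = 40.356°, D_min = 137.630°, rainbow angle = 42.370°.
Angular width = |41.357° − 42.370°| = 1.013°.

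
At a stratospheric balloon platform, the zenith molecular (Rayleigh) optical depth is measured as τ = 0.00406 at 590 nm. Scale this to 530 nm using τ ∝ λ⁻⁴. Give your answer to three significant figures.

0.00623

τ(530 nm) = τ(590 nm) × (590/530)⁴ = 0.00406 × (1.1132)⁴ = 0.00406 × 1.5357 = 0.0062.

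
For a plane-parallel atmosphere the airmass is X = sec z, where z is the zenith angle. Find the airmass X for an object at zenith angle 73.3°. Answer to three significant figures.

3.48

X = sec z = 1/cos 73.3° = 1/0.2874 = 3.4799.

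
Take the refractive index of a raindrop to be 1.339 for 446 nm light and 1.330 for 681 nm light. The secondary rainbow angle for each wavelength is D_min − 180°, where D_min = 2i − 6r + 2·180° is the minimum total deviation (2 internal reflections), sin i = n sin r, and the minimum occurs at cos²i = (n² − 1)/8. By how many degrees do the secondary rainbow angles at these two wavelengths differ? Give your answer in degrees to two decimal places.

At 446 nm (n = 1.339): cos²i = 0.09912 → i = 71.650°, r = 45.141°, D_min = 232.451°, rainbow angle = 52.451°.
At 681 nm (n = 1.330): cos²i = 0.09611 → i = 71.940°, r = 45.630°, D_min = 230.101°, rainbow angle = 50.101°.
Angular width = |52.451° − 50.101°| = 2.350°.

2.35°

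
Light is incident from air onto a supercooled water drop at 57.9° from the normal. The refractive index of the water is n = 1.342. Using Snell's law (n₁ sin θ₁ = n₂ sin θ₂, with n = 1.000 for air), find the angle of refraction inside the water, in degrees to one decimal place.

39.1°

Snell: sin θ_r = sin θ_i / n = sin 57.9° / 1.342 = 0.8471 / 1.342 = 0.6312.
θ_r = arcsin(0.6312) = 39.14°.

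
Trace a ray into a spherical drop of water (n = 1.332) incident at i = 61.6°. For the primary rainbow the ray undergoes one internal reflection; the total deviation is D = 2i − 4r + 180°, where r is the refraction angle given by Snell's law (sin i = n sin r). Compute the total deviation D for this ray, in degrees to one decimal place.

137.9°

sin r = sin 61.6° / 1.332 = 0.8796/1.332 = 0.6604; r = 41.33°.
D = 2·61.6° − 4·41.33° + 180° = 123.20° − 165.32° + 180° = 137.88°.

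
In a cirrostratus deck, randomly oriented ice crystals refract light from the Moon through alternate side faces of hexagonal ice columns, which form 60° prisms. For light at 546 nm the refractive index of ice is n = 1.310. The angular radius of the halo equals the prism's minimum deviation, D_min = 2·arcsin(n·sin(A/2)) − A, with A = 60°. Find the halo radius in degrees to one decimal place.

21.8°

n·sin(A/2) = 1.310 × sin 30° = 1.310 × 0.5000 = 0.6550.
D_min = 2·arcsin(0.6550) − 60° = 2 × 40.920° − 60° = 21.839°.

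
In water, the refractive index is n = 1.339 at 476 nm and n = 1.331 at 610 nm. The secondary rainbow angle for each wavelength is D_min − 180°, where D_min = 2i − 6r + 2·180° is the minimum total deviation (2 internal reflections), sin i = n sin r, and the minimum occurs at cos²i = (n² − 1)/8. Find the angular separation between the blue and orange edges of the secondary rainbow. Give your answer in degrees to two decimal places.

2.09°

At 476 nm (n = 1.339): cos²i = 0.09912 → i = 71.650°, r = 45.141°, D_min = 232.451°, rainbow angle = 52.451°.
At 610 nm (n = 1.331): cos²i = 0.09645 → i = 71.907°, r = 45.575°, D_min = 230.365°, rainbow angle = 50.365°.
Angular width = |52.451° − 50.365°| = 2.086°.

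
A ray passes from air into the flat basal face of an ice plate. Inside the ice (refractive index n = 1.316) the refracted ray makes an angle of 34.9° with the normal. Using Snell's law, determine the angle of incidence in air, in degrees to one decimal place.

48.8°

Snell: sin θ_i = n · sin θ_r = 1.316 × sin 34.9° = 1.316 × 0.5721 = 0.7529.
θ_i = arcsin(0.7529) = 48.85°.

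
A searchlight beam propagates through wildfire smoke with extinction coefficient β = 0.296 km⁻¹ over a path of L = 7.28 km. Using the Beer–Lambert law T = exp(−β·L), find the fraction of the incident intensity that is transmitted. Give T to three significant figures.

τ = β·L = 0.296 × 7.28 = 2.1549.
T = exp(−2.1549) = 0.1159.

0.116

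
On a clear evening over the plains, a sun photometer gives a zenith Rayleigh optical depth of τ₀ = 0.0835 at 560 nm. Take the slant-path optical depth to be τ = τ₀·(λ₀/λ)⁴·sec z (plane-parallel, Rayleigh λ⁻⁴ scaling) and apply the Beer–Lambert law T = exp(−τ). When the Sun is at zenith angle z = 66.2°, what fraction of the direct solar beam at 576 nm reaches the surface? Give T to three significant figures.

sec 66.2° = 2.4780.
τ = 0.0835 × (560/576)⁴ × 2.4780 = 0.0835 × 0.8934 × 2.4780 = 0.1849.
T = exp(−0.1849) = 0.8312.

0.831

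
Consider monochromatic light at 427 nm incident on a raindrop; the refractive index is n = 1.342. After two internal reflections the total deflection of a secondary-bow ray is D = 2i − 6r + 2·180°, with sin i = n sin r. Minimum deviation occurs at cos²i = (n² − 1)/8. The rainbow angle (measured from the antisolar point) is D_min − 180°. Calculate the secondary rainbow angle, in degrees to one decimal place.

cos²i = (1.80096 − 1)/8 = 0.10012; i = arccos(0.31642) = 71.554°.
sin r = sin 71.554°/1.342 = 0.70687; r = 44.981°.
D_min = 2·71.554° − 6·44.981° + 360° = 233.222°.
Rainbow angle = D_min − 180° = 53.222°.

53.2°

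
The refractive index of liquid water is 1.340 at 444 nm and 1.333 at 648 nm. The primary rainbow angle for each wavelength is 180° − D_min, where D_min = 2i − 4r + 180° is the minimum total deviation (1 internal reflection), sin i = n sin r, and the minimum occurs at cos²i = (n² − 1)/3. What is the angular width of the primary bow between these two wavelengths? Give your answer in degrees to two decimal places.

1.01°

At 444 nm (n = 1.340): cos²i = 0.26520 → i = 59.004°, r = 39.770°, D_min = 138.929°, rainbow angle = 41.071°.
At 648 nm (n = 1.333): cos²i = 0.25896 → i = 59.410°, r = 40.225°, D_min = 137.922°, rainbow angle = 42.078°.
Angular width = |41.071° − 42.078°| = 1.007°.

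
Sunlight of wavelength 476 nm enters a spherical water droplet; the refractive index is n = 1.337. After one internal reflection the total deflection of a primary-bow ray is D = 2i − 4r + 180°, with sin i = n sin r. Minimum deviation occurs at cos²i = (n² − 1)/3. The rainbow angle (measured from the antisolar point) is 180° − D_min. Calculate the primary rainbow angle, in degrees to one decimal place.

41.5°

cos²i = (1.78757 − 1)/3 = 0.26252; i = arccos(0.51237) = 59.178°.
sin r = sin 59.178°/1.337 = 0.64231; r = 39.964°.
D_min = 2·59.178° − 4·39.964° + 180° = 138.500°.
Rainbow angle = 180° − D_min = 41.500°.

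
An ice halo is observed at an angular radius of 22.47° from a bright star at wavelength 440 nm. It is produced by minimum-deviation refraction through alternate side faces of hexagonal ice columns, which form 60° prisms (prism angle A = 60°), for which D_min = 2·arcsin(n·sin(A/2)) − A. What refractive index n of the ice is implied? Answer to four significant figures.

1.318

Rearranging: n = sin((D_min + A)/2) / sin(A/2).
(D_min + A)/2 = (22.47° + 60°)/2 = 41.235°.
n = sin 41.235° / sin 30° = 0.6591 / 0.5000 = 1.3183.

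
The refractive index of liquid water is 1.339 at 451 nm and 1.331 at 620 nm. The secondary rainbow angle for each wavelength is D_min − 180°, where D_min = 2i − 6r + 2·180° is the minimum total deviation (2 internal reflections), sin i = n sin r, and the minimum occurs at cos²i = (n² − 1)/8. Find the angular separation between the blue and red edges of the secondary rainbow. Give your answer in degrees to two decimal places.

2.09°

At 451 nm (n = 1.339): cos²i = 0.09912 → i = 71.650°, r = 45.141°, D_min = 232.451°, rainbow angle = 52.451°.
At 620 nm (n = 1.331): cos²i = 0.09645 → i = 71.907°, r = 45.575°, D_min = 230.365°, rainbow angle = 50.365°.
Angular width = |52.451° − 50.365°| = 2.086°.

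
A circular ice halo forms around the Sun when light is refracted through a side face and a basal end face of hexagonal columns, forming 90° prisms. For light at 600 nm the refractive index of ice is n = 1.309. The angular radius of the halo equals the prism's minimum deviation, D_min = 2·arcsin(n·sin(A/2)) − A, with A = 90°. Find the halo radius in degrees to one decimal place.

45.5°

n·sin(A/2) = 1.309 × sin 45° = 1.309 × 0.7071 = 0.9256.
D_min = 2·arcsin(0.9256) − 90° = 2 × 67.759° − 90° = 45.519°.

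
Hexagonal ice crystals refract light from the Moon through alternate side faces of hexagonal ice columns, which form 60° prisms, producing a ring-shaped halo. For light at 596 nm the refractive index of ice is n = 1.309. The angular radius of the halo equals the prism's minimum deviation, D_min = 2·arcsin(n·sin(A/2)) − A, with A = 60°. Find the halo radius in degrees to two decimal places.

21.76°

n·sin(A/2) = 1.309 × sin 30° = 1.309 × 0.5000 = 0.6545.
D_min = 2·arcsin(0.6545) − 60° = 2 × 40.882° − 60° = 21.763°.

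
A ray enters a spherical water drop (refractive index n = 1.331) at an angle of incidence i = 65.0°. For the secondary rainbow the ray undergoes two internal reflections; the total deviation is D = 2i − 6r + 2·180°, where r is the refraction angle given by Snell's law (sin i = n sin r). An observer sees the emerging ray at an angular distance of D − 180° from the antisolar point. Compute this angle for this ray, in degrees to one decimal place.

52.5°

sin r = sin 65.0° / 1.331 = 0.9063/1.331 = 0.6809; r = 42.92°.
D = 2·65.0° − 6·42.92° + 2·180° = 130.00° − 257.49° + 360° = 232.51°.
Angle from antisolar point = D − 180° = 52.51°.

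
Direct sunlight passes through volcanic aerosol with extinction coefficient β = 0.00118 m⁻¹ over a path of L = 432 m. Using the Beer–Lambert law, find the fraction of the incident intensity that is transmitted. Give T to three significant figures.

0.601

τ = β·L = 0.00118 × 432 = 0.5098.
T = exp(−0.5098) = 0.6006.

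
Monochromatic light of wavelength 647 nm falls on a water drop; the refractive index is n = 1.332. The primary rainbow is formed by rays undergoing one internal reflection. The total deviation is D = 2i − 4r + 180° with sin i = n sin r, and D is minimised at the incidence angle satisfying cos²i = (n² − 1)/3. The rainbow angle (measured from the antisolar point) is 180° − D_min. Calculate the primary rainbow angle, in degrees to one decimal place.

42.2°

cos²i = (1.77422 − 1)/3 = 0.25807; i = arccos(0.50801) = 59.469°.
sin r = sin 59.469°/1.332 = 0.64666; r = 40.290°.
D_min = 2·59.469° − 4·40.290° + 180° = 137.776°.
Rainbow angle = 180° − D_min = 42.224°.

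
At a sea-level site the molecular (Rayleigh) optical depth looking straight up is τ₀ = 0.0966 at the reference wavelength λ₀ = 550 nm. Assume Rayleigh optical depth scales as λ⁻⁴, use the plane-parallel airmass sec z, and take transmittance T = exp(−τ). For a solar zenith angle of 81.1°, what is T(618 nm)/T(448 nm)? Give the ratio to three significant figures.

2.79

Airmass: sec 81.1° = 6.4637.
τ(618 nm) = 0.0966 × (550/618)⁴ × 6.4637 = 0.0966 × 0.6273 × 6.4637 = 0.3917.
τ(448 nm) = 0.0966 × (550/448)⁴ × 6.4637 = 0.0966 × 2.2716 × 6.4637 = 1.4184.
T(618)/T(448) = exp(τ_B − τ_A) = exp(1.0267) = 2.7918.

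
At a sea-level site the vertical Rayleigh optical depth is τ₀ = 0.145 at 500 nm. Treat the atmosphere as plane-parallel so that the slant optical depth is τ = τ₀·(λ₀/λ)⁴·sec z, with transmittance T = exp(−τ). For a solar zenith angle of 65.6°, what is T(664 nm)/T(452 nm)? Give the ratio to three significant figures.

Airmass: sec 65.6° = 2.4207.
τ(664 nm) = 0.145 × (500/664)⁴ × 2.4207 = 0.145 × 0.3215 × 2.4207 = 0.1129.
τ(452 nm) = 0.145 × (500/452)⁴ × 2.4207 = 0.145 × 1.4974 × 2.4207 = 0.5256.
T(664)/T(452) = exp(τ_B − τ_A) = exp(0.4127) = 1.5109.

1.51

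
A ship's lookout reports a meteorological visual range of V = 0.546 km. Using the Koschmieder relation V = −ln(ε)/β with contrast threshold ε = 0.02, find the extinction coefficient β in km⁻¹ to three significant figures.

β = −ln(0.02) / V = 3.912 / 0.546 = 7.1649 km⁻¹.

7.16 km⁻¹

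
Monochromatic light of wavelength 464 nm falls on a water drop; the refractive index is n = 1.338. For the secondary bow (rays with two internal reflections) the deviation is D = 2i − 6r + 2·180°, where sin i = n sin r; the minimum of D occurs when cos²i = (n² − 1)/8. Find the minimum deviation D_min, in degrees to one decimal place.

cos²i = (1.79024 − 1)/8 = 0.09878; i = arccos(0.31429) = 71.682°.
sin r = sin 71.682°/1.338 = 0.70951; r = 45.195°.
D_min = 2·71.682° − 6·45.195° + 360° = 232.193°.

232.2°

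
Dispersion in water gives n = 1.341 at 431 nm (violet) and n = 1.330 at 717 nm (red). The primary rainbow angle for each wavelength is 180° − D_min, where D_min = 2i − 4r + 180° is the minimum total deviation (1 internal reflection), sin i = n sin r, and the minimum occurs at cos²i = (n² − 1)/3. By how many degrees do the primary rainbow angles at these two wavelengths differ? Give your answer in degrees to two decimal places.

At 431 nm (n = 1.341): cos²i = 0.26609 → i = 58.946°, r = 39.705°, D_min = 139.071°, rainbow angle = 40.929°.
At 717 nm (n = 1.330): cos²i = 0.25630 → i = 59.585°, r = 40.422°, D_min = 137.484°, rainbow angle = 42.516°.
Angular width = |40.929° − 42.516°| = 1.588°.

1.59°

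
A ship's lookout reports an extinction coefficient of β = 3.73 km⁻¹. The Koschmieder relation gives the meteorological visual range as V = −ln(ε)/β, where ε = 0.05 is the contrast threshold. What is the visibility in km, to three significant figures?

V = −ln(0.05) / 3.73 = 2.996 / 3.73 = 0.8031 km.

0.803 km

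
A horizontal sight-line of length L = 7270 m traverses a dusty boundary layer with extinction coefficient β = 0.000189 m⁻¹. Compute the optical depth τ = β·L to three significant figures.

τ = β·L = 0.000189 × 7270 = 1.3740.

1.37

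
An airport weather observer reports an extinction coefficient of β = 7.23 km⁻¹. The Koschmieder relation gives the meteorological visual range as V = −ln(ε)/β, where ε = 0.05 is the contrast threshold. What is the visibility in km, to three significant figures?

V = −ln(0.05) / 7.23 = 2.996 / 7.23 = 0.4143 km.

0.414 km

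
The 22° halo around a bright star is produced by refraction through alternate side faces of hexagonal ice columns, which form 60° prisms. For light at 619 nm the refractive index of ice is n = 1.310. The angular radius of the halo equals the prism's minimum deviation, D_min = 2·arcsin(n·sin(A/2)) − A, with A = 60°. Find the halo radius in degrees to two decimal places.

n·sin(A/2) = 1.310 × sin 30° = 1.310 × 0.5000 = 0.6550.
D_min = 2·arcsin(0.6550) − 60° = 2 × 40.920° − 60° = 21.839°.

21.84°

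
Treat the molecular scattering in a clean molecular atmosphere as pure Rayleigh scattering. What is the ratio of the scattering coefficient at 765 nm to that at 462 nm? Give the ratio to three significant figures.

0.133

Rayleigh scattering ∝ λ⁻⁴, so the ratio of coefficients is the inverse fourth power of the wavelength ratio.
σ(765)/σ(462) = (462/765)⁴ = (0.6039)⁴ = 0.133.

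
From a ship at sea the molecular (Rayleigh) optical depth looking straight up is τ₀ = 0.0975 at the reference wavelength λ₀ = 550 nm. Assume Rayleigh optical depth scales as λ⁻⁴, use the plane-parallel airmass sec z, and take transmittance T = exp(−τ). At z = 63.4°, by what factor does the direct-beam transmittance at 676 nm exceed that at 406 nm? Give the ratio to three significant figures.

1.89

Airmass: sec 63.4° = 2.2333.
τ(676 nm) = 0.0975 × (550/676)⁴ × 2.2333 = 0.0975 × 0.4382 × 2.2333 = 0.0954.
τ(406 nm) = 0.0975 × (550/406)⁴ × 2.2333 = 0.0975 × 3.3678 × 2.2333 = 0.7333.
T(676)/T(406) = exp(τ_B − τ_A) = exp(0.6379) = 1.8926.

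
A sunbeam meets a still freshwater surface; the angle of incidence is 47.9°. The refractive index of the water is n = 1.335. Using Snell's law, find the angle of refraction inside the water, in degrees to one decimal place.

Snell: sin θ_r = sin θ_i / n = sin 47.9° / 1.335 = 0.7420 / 1.335 = 0.5558.
θ_r = arcsin(0.5558) = 33.76°.

33.8°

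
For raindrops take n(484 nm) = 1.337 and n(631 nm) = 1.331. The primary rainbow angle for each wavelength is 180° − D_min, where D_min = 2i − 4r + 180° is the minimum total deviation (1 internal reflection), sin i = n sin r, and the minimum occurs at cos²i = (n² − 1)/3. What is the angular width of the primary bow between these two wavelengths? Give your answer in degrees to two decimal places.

0.87°

At 484 nm (n = 1.337): cos²i = 0.26252 → i = 59.178°, r = 39.964°, D_min = 138.500°, rainbow angle = 41.500°.
At 631 nm (n = 1.331): cos²i = 0.25719 → i = 59.527°, r = 40.356°, D_min = 137.630°, rainbow angle = 42.370°.
Angular width = |41.500° − 42.370°| = 0.870°.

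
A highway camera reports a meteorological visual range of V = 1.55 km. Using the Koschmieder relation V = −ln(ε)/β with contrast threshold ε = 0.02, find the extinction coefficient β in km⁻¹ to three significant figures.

β = −ln(0.02) / V = 3.912 / 1.55 = 2.5239 km⁻¹.

2.52 km⁻¹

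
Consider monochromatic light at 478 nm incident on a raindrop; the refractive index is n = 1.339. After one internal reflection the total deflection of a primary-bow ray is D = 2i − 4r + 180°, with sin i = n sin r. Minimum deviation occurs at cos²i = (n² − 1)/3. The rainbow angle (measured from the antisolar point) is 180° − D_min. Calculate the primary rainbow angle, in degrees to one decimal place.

41.2°

cos²i = (1.79292 − 1)/3 = 0.26431; i = arccos(0.51411) = 59.062°.
sin r = sin 59.062°/1.339 = 0.64057; r = 39.834°.
D_min = 2·59.062° − 4·39.834° + 180° = 138.786°.
Rainbow angle = 180° − D_min = 41.214°.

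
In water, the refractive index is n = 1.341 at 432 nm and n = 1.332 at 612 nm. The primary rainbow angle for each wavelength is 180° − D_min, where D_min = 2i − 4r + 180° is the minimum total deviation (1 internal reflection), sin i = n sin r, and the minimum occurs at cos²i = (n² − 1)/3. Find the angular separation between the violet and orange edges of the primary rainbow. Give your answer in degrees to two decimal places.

1.29°

At 432 nm (n = 1.341): cos²i = 0.26609 → i = 58.946°, r = 39.705°, D_min = 139.071°, rainbow angle = 40.929°.
At 612 nm (n = 1.332): cos²i = 0.25807 → i = 59.469°, r = 40.290°, D_min = 137.776°, rainbow angle = 42.224°.
Angular width = |40.929° − 42.224°| = 1.295°.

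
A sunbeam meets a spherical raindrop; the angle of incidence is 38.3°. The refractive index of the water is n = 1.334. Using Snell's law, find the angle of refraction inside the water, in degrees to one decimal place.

27.7°

Snell: sin θ_r = sin θ_i / n = sin 38.3° / 1.334 = 0.6198 / 1.334 = 0.4646.
θ_r = arcsin(0.4646) = 27.68°.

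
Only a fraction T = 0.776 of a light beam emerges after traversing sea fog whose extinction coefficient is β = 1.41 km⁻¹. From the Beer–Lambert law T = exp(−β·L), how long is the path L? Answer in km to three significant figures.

0.180 km

Beer–Lambert: T = exp(−βL) ⇒ L = −ln(T)/β = −ln(0.776)/1.41 = 0.2536/1.41 = 0.1799 km.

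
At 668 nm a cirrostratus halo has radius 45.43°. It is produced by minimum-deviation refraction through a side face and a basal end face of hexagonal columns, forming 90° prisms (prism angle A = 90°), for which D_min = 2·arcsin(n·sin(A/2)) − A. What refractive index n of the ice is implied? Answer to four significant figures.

Rearranging: n = sin((D_min + A)/2) / sin(A/2).
(D_min + A)/2 = (45.43° + 90°)/2 = 67.715°.
n = sin 67.715° / sin 45° = 0.9253 / 0.7071 = 1.3086.

1.309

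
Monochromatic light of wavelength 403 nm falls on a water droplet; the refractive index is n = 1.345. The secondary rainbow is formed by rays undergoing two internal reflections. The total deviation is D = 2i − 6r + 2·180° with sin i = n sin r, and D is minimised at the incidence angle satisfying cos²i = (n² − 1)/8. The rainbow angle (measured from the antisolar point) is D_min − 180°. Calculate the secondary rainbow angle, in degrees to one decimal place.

54.0°

cos²i = (1.80902 − 1)/8 = 0.10113; i = arccos(0.31801) = 71.458°.
sin r = sin 71.458°/1.345 = 0.70490; r = 44.821°.
D_min = 2·71.458° − 6·44.821° + 360° = 233.987°.
Rainbow angle = D_min − 180° = 53.987°.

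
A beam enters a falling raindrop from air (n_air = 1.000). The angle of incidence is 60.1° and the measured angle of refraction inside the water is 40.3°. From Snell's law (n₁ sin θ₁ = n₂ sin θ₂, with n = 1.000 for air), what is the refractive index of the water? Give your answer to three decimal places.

1.340

n = sin θ_i / sin θ_r = sin 60.1° / sin 40.3° = 0.8669 / 0.6468 = 1.3403.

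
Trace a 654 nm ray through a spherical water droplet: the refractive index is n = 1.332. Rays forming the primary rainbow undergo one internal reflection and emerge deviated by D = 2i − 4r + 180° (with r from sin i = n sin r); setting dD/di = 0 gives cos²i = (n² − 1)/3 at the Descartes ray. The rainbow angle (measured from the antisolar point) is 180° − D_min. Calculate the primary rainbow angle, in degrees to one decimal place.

42.2°

cos²i = (1.77422 − 1)/3 = 0.25807; i = arccos(0.50801) = 59.469°.
sin r = sin 59.469°/1.332 = 0.64666; r = 40.290°.
D_min = 2·59.469° − 4·40.290° + 180° = 137.776°.
Rainbow angle = 180° − D_min = 42.224°.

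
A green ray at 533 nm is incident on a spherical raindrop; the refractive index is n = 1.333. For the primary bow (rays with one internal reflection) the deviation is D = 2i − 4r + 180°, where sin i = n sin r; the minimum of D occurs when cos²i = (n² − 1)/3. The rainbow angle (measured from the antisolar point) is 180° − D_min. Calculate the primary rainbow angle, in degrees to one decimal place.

42.1°

cos²i = (1.77689 − 1)/3 = 0.25896; i = arccos(0.50888) = 59.410°.
sin r = sin 59.410°/1.333 = 0.64579; r = 40.225°.
D_min = 2·59.410° − 4·40.225° + 180° = 137.922°.
Rainbow angle = 180° − D_min = 42.078°.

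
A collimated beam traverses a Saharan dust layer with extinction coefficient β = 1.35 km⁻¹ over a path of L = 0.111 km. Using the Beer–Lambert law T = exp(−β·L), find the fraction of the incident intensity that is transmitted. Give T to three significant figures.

τ = β·L = 1.35 × 0.111 = 0.1499.
T = exp(−0.1499) = 0.8608.

0.861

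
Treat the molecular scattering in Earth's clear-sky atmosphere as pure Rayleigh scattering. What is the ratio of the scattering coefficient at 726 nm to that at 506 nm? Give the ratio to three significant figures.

0.236

Rayleigh scattering ∝ λ⁻⁴, so the ratio of coefficients is the inverse fourth power of the wavelength ratio.
σ(726)/σ(506) = (506/726)⁴ = (0.6970)⁴ = 0.236.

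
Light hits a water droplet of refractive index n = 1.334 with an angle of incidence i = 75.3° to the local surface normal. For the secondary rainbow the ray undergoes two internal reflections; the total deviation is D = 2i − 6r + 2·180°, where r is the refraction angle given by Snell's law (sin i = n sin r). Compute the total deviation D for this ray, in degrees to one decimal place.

sin r = sin 75.3° / 1.334 = 0.9673/1.334 = 0.7251; r = 46.48°.
D = 2·75.3° − 6·46.48° + 2·180° = 150.60° − 278.86° + 360° = 231.74°.

231.7°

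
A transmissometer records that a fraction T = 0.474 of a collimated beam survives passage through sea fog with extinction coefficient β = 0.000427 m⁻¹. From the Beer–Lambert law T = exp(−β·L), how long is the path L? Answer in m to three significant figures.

Beer–Lambert: T = exp(−βL) ⇒ L = −ln(T)/β = −ln(0.474)/0.000427 = 0.7465/0.000427 = 1748 m.

1750 m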